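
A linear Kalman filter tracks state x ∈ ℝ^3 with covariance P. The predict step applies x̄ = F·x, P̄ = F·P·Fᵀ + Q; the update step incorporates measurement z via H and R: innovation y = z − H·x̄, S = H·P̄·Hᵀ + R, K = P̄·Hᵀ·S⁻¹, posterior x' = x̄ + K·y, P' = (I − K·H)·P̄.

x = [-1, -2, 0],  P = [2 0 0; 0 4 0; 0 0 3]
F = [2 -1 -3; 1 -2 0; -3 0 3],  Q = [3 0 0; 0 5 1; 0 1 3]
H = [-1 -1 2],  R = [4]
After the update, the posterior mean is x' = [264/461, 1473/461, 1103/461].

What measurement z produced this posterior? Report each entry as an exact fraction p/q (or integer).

x̄ = F·x = [0, 3, 3]
P̄ = F·P·Fᵀ + Q = [42 12 -39; 12 23 -5; -39 -5 48]
S = H·P̄·Hᵀ + R = [461]
K = P̄·Hᵀ·S⁻¹ = [-132/461; -45/461; 140/461]
x' − x̄ = [264/461, 90/461, -280/461] = K·y
y = (KᵀK)⁻¹·Kᵀ·(x' − x̄) = [-2]
z = y + H·x̄ = [-2] + [3] = [1]

z = [1]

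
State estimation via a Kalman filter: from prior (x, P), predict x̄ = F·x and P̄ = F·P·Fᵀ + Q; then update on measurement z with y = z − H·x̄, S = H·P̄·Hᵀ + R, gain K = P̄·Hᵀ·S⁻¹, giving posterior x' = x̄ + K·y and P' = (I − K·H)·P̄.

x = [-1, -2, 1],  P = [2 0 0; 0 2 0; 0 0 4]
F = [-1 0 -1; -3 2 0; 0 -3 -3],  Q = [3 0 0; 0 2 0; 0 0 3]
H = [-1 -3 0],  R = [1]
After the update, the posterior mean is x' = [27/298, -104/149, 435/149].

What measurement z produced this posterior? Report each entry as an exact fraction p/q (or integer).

z = [2]

x̄ = F·x = [0, -1, 3]
P̄ = F·P·Fᵀ + Q = [9 6 12; 6 28 -12; 12 -12 57]
S = H·P̄·Hᵀ + R = [298]
K = P̄·Hᵀ·S⁻¹ = [-27/298; -45/149; 12/149]
x' − x̄ = [27/298, 45/149, -12/149] = K·y
y = (KᵀK)⁻¹·Kᵀ·(x' − x̄) = [-1]
z = y + H·x̄ = [-1] + [3] = [2]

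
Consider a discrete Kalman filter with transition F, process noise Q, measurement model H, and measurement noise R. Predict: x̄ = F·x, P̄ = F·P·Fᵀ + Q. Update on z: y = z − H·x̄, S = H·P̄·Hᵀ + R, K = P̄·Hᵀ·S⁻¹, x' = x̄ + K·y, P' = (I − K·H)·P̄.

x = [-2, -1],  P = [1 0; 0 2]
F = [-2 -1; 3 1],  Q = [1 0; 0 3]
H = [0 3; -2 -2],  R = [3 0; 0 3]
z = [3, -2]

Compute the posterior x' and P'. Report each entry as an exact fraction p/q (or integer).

x' = [157/557, 445/557]
P' = [463/557 -160/557; -160/557 178/557]

x̄ = F·x = [5, -7]
P̄ = F·P·Fᵀ + Q = [7 -8; -8 14]
y = z − H·x̄ = [24, -6]
S = H·P̄·Hᵀ + R = [129 -36; -36 23]
K = P̄·Hᵀ·S⁻¹ = [-160/557 -202/557; 178/557 -12/557]
x' = x̄ + K·y = [157/557, 445/557]
P' = (I − K·H)·P̄ = [463/557 -160/557; -160/557 178/557]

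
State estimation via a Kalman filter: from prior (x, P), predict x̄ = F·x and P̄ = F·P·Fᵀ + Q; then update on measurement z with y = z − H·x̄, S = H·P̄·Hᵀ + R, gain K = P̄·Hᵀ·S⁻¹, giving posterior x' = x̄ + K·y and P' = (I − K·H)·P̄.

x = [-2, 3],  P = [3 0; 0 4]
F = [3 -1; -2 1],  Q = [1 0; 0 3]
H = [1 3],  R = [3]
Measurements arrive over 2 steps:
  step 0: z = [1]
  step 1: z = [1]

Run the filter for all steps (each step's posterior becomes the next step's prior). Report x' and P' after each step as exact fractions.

step 0: x' = [-146/37, 133/74], P' = [606/37 -219/37; -219/37 181/74]
step 1: x' = [-14357/6394, 7273/6394], P' = [159369/6394 -58169/6394; -58169/6394 69535/19182]

step 0: x̄ = F·x = [-9, 7]
step 0: P̄ = F·P·Fᵀ + Q = [32 -22; -22 19]
step 0: y = z − H·x̄ = [-11]
step 0: S = H·P̄·Hᵀ + R = [74]
step 0: K = P̄·Hᵀ·S⁻¹ = [-17/37; 35/74]
step 0: x' = x̄ + K·y = [-146/37, 133/74]
step 0: P' = (I − K·H)·P̄ = [606/37 -219/37; -219/37 181/74]
step 1: x̄ = F·x = [-1009/74, 717/74]
step 1: P̄ = F·P·Fᵀ + Q = [13791/74 -9643/74; -9643/74 7003/74]
step 1: y = z − H·x̄ = [-534/37]
step 1: S = H·P̄·Hᵀ + R = [9591/37]
step 1: K = P̄·Hᵀ·S⁻¹ = [-2523/3197; 5683/9591]
step 1: x' = x̄ + K·y = [-14357/6394, 7273/6394]
step 1: P' = (I − K·H)·P̄ = [159369/6394 -58169/6394; -58169/6394 69535/19182]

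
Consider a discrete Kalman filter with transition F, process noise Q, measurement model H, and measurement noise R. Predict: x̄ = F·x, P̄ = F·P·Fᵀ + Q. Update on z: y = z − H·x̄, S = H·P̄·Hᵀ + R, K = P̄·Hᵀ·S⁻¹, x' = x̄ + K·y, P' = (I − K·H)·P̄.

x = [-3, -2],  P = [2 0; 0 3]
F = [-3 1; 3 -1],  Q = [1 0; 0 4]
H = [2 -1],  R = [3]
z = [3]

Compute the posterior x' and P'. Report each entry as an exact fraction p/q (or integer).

x' = [23/20, -97/100]
P' = [7/8 31/40; 31/40 511/200]

x̄ = F·x = [7, -7]
P̄ = F·P·Fᵀ + Q = [22 -21; -21 25]
y = z − H·x̄ = [-18]
S = H·P̄·Hᵀ + R = [200]
K = P̄·Hᵀ·S⁻¹ = [13/40; -67/200]
x' = x̄ + K·y = [23/20, -97/100]
P' = (I − K·H)·P̄ = [7/8 31/40; 31/40 511/200]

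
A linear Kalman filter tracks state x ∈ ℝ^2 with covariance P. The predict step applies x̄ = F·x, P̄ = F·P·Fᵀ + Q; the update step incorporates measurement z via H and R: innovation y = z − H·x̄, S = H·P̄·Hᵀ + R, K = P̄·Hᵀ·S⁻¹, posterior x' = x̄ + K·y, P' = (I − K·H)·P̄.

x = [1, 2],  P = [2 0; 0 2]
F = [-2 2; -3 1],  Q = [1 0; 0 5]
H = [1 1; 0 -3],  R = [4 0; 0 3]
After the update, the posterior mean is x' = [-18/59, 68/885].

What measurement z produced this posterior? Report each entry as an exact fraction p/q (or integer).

z = [-2, -1]

x̄ = F·x = [2, -1]
P̄ = F·P·Fᵀ + Q = [17 16; 16 25]
S = H·P̄·Hᵀ + R = [78 -123; -123 228]
K = P̄·Hᵀ·S⁻¹ = [36/59 7/59; 41/885 -269/885]
x' − x̄ = [-136/59, 953/885] = K·y
y = (KᵀK)⁻¹·Kᵀ·(x' − x̄) = [-3, -4]
z = y + H·x̄ = [-3, -4] + [1, 3] = [-2, -1]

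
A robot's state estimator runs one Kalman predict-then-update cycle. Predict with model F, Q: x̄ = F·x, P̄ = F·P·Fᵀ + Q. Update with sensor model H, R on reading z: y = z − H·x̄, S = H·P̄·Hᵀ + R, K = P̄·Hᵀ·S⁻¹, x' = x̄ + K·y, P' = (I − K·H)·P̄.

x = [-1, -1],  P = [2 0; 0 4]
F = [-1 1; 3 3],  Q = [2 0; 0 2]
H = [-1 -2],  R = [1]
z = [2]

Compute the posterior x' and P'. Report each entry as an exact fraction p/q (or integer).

x̄ = F·x = [0, -6]
P̄ = F·P·Fᵀ + Q = [8 6; 6 56]
y = z − H·x̄ = [-10]
S = H·P̄·Hᵀ + R = [257]
K = P̄·Hᵀ·S⁻¹ = [-20/257; -118/257]
x' = x̄ + K·y = [200/257, -362/257]
P' = (I − K·H)·P̄ = [1656/257 -818/257; -818/257 468/257]

x' = [200/257, -362/257]
P' = [1656/257 -818/257; -818/257 468/257]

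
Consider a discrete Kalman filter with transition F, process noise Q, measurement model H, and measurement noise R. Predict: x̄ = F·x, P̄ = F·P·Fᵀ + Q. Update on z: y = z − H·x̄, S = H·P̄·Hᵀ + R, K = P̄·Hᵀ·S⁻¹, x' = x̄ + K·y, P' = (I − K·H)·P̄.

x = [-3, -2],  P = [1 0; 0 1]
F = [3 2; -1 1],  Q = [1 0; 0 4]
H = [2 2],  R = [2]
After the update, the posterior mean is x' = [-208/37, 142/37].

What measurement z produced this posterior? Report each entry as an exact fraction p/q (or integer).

z = [-3]

x̄ = F·x = [-13, 1]
P̄ = F·P·Fᵀ + Q = [14 -1; -1 6]
S = H·P̄·Hᵀ + R = [74]
K = P̄·Hᵀ·S⁻¹ = [13/37; 5/37]
x' − x̄ = [273/37, 105/37] = K·y
y = (KᵀK)⁻¹·Kᵀ·(x' − x̄) = [21]
z = y + H·x̄ = [21] + [-24] = [-3]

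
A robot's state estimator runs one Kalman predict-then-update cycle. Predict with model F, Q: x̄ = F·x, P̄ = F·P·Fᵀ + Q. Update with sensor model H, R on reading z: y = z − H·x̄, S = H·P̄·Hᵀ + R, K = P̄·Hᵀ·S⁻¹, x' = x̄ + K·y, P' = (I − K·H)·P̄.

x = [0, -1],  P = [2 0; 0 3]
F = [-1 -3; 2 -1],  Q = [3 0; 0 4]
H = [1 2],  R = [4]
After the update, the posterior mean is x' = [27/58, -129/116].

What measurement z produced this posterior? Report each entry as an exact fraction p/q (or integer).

x̄ = F·x = [3, 1]
P̄ = F·P·Fᵀ + Q = [32 5; 5 15]
S = H·P̄·Hᵀ + R = [116]
K = P̄·Hᵀ·S⁻¹ = [21/58; 35/116]
x' − x̄ = [-147/58, -245/116] = K·y
y = (KᵀK)⁻¹·Kᵀ·(x' − x̄) = [-7]
z = y + H·x̄ = [-7] + [5] = [-2]

z = [-2]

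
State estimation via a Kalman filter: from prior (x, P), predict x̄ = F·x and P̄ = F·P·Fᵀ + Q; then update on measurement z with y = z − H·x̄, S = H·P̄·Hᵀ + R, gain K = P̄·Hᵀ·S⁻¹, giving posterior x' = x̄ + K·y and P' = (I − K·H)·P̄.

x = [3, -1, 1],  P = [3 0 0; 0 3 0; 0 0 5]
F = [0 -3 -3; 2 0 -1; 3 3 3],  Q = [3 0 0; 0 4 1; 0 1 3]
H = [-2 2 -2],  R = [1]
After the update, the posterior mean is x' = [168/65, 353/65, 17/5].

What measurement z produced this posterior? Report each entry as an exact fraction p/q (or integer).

x̄ = F·x = [0, 5, 9]
P̄ = F·P·Fᵀ + Q = [75 15 -72; 15 21 4; -72 4 102]
S = H·P̄·Hᵀ + R = [65]
K = P̄·Hᵀ·S⁻¹ = [24/65; 4/65; -4/5]
x' − x̄ = [168/65, 28/65, -28/5] = K·y
y = (KᵀK)⁻¹·Kᵀ·(x' − x̄) = [7]
z = y + H·x̄ = [7] + [-8] = [-1]

z = [-1]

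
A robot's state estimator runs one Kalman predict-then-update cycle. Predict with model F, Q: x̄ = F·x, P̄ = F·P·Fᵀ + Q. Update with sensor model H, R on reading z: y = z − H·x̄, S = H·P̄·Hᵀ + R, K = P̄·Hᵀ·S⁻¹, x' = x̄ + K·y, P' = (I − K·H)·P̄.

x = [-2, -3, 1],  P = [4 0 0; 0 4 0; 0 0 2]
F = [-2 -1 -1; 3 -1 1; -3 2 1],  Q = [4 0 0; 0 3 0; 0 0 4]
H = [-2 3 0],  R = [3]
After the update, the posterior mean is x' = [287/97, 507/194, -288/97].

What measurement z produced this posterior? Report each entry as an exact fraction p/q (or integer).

z = [2]

x̄ = F·x = [6, -2, 1]
P̄ = F·P·Fᵀ + Q = [26 -22 14; -22 45 -42; 14 -42 58]
S = H·P̄·Hᵀ + R = [776]
K = P̄·Hᵀ·S⁻¹ = [-59/388; 179/776; -77/388]
x' − x̄ = [-295/97, 895/194, -385/97] = K·y
y = (KᵀK)⁻¹·Kᵀ·(x' − x̄) = [20]
z = y + H·x̄ = [20] + [-18] = [2]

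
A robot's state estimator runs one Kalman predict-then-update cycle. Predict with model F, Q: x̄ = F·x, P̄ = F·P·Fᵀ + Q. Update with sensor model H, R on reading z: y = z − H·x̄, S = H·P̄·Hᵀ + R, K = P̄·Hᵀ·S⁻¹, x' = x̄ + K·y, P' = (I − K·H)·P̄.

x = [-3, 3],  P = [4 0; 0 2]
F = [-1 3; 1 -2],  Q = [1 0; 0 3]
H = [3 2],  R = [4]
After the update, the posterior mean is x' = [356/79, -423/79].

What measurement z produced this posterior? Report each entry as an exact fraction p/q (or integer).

x̄ = F·x = [12, -9]
P̄ = F·P·Fᵀ + Q = [23 -16; -16 15]
S = H·P̄·Hᵀ + R = [79]
K = P̄·Hᵀ·S⁻¹ = [37/79; -18/79]
x' − x̄ = [-592/79, 288/79] = K·y
y = (KᵀK)⁻¹·Kᵀ·(x' − x̄) = [-16]
z = y + H·x̄ = [-16] + [18] = [2]

z = [2]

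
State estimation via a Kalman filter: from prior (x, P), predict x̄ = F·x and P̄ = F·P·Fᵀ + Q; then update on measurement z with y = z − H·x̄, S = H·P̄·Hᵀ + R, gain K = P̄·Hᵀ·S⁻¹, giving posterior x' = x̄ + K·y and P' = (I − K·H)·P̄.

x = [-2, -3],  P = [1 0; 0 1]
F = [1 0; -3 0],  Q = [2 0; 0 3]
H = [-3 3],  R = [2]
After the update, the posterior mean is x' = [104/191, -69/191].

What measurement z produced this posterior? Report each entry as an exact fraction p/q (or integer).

z = [-3]

x̄ = F·x = [-2, 6]
P̄ = F·P·Fᵀ + Q = [3 -3; -3 12]
S = H·P̄·Hᵀ + R = [191]
K = P̄·Hᵀ·S⁻¹ = [-18/191; 45/191]
x' − x̄ = [486/191, -1215/191] = K·y
y = (KᵀK)⁻¹·Kᵀ·(x' − x̄) = [-27]
z = y + H·x̄ = [-27] + [24] = [-3]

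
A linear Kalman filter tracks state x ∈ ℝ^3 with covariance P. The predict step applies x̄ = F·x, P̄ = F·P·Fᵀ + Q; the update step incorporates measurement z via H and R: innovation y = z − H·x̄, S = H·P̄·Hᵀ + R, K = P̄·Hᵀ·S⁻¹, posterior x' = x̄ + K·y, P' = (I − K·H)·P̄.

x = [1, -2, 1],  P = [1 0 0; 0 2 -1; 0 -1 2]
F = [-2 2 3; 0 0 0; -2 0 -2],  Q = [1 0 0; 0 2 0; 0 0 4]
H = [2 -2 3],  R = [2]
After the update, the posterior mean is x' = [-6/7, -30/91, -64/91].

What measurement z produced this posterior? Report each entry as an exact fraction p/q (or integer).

z = [-3]

x̄ = F·x = [-3, 0, -4]
P̄ = F·P·Fᵀ + Q = [19 0 -4; 0 2 0; -4 0 16]
S = H·P̄·Hᵀ + R = [182]
K = P̄·Hᵀ·S⁻¹ = [1/7; -2/91; 20/91]
x' − x̄ = [15/7, -30/91, 300/91] = K·y
y = (KᵀK)⁻¹·Kᵀ·(x' − x̄) = [15]
z = y + H·x̄ = [15] + [-18] = [-3]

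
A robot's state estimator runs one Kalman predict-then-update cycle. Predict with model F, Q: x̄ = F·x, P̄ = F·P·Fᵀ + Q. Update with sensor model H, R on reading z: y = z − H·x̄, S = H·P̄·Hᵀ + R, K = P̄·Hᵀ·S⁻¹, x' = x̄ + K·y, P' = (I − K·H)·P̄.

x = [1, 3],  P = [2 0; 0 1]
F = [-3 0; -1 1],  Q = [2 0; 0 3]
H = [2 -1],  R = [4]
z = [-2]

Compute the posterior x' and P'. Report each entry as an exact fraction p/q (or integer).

x̄ = F·x = [-3, 2]
P̄ = F·P·Fᵀ + Q = [20 6; 6 6]
y = z − H·x̄ = [6]
S = H·P̄·Hᵀ + R = [66]
K = P̄·Hᵀ·S⁻¹ = [17/33; 1/11]
x' = x̄ + K·y = [1/11, 28/11]
P' = (I − K·H)·P̄ = [82/33 32/11; 32/11 60/11]

x' = [1/11, 28/11]
P' = [82/33 32/11; 32/11 60/11]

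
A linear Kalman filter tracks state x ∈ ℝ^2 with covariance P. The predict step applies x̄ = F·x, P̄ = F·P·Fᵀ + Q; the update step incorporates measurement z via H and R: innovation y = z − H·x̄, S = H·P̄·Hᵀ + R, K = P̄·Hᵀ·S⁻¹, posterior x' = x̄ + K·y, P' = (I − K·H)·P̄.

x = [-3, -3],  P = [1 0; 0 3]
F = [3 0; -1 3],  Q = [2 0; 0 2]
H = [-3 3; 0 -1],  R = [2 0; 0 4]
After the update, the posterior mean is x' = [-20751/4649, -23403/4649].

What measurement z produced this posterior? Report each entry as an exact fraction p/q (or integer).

x̄ = F·x = [-9, -6]
P̄ = F·P·Fᵀ + Q = [11 -3; -3 30]
S = H·P̄·Hᵀ + R = [425 -99; -99 34]
K = P̄·Hᵀ·S⁻¹ = [-1131/4649 -2883/4649; 396/4649 -2949/4649]
x' − x̄ = [21090/4649, 4491/4649] = K·y
y = (KᵀK)⁻¹·Kᵀ·(x' − x̄) = [-11, -3]
z = y + H·x̄ = [-11, -3] + [9, 6] = [-2, 3]

z = [-2, 3]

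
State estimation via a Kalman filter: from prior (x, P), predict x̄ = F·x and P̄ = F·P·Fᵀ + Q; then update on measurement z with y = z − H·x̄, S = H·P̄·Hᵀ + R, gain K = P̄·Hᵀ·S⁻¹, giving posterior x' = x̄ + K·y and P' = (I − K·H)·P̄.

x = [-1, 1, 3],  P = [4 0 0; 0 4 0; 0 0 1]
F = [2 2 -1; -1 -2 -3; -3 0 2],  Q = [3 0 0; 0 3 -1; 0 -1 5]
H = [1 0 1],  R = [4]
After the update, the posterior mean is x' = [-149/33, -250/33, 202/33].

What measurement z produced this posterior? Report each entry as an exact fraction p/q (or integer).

x̄ = F·x = [-3, -10, 9]
P̄ = F·P·Fᵀ + Q = [36 -21 -26; -21 32 5; -26 5 45]
S = H·P̄·Hᵀ + R = [33]
K = P̄·Hᵀ·S⁻¹ = [10/33; -16/33; 19/33]
x' − x̄ = [-50/33, 80/33, -95/33] = K·y
y = (KᵀK)⁻¹·Kᵀ·(x' − x̄) = [-5]
z = y + H·x̄ = [-5] + [6] = [1]

z = [1]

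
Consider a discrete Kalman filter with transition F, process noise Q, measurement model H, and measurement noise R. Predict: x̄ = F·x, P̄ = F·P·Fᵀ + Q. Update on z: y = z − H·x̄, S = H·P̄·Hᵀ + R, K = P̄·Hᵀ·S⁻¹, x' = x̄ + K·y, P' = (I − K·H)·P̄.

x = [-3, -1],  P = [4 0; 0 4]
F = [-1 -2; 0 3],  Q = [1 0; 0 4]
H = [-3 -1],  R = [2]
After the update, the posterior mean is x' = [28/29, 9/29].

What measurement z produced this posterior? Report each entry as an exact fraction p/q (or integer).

x̄ = F·x = [5, -3]
P̄ = F·P·Fᵀ + Q = [21 -24; -24 40]
S = H·P̄·Hᵀ + R = [87]
K = P̄·Hᵀ·S⁻¹ = [-13/29; 32/87]
x' − x̄ = [-117/29, 96/29] = K·y
y = (KᵀK)⁻¹·Kᵀ·(x' − x̄) = [9]
z = y + H·x̄ = [9] + [-12] = [-3]

z = [-3]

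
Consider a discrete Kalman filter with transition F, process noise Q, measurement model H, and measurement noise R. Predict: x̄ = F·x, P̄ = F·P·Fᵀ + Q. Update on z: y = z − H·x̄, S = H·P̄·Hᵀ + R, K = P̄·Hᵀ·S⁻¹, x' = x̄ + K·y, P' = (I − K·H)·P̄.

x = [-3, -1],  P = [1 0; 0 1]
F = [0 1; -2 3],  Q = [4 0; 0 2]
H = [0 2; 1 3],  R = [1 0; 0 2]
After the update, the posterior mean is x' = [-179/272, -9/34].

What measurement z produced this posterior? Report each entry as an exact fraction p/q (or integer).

x̄ = F·x = [-1, 3]
P̄ = F·P·Fᵀ + Q = [5 3; 3 15]
S = H·P̄·Hᵀ + R = [61 96; 96 160]
K = P̄·Hᵀ·S⁻¹ = [-12/17 139/272; 6/17 3/34]
x' − x̄ = [93/272, -111/34] = K·y
y = (KᵀK)⁻¹·Kᵀ·(x' − x̄) = [-7, -9]
z = y + H·x̄ = [-7, -9] + [6, 8] = [-1, -1]

z = [-1, -1]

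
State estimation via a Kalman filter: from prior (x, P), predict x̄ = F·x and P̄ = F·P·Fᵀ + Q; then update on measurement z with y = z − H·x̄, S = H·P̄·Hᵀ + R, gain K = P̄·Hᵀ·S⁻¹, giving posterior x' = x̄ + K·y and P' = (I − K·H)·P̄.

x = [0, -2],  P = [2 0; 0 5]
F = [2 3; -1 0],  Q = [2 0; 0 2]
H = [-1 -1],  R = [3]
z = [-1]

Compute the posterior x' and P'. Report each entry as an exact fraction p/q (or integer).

x̄ = F·x = [-6, 0]
P̄ = F·P·Fᵀ + Q = [55 -4; -4 4]
y = z − H·x̄ = [-7]
S = H·P̄·Hᵀ + R = [54]
K = P̄·Hᵀ·S⁻¹ = [-17/18; 0]
x' = x̄ + K·y = [11/18, 0]
P' = (I − K·H)·P̄ = [41/6 -4; -4 4]

x' = [11/18, 0]
P' = [41/6 -4; -4 4]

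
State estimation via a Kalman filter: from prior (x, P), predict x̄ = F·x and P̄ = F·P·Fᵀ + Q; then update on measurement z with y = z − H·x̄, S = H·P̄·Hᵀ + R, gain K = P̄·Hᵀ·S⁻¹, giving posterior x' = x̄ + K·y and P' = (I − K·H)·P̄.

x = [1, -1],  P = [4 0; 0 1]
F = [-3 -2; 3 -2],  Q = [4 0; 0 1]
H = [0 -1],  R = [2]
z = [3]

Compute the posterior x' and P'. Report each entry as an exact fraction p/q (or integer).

x' = [213/43, -113/43]
P' = [868/43 -64/43; -64/43 82/43]

x̄ = F·x = [-1, 5]
P̄ = F·P·Fᵀ + Q = [44 -32; -32 41]
y = z − H·x̄ = [8]
S = H·P̄·Hᵀ + R = [43]
K = P̄·Hᵀ·S⁻¹ = [32/43; -41/43]
x' = x̄ + K·y = [213/43, -113/43]
P' = (I − K·H)·P̄ = [868/43 -64/43; -64/43 82/43]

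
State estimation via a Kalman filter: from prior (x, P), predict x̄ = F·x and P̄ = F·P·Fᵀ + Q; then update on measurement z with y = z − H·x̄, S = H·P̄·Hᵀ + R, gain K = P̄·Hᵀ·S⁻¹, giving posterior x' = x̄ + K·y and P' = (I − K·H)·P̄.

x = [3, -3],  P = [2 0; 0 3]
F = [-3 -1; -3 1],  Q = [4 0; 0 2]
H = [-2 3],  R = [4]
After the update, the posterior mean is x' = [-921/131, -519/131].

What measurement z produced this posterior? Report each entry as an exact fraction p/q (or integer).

z = [3]

x̄ = F·x = [-6, -12]
P̄ = F·P·Fᵀ + Q = [25 15; 15 23]
S = H·P̄·Hᵀ + R = [131]
K = P̄·Hᵀ·S⁻¹ = [-5/131; 39/131]
x' − x̄ = [-135/131, 1053/131] = K·y
y = (KᵀK)⁻¹·Kᵀ·(x' − x̄) = [27]
z = y + H·x̄ = [27] + [-24] = [3]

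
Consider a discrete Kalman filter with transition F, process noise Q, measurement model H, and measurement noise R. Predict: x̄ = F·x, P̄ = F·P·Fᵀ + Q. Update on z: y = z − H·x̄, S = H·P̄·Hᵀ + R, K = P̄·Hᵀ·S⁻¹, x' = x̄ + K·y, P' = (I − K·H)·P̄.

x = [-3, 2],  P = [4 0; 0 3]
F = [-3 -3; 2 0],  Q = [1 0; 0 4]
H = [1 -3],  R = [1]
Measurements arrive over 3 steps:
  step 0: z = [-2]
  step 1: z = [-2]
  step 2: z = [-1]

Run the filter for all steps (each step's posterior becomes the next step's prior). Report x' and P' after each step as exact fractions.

step 0: x̄ = F·x = [3, -6]
step 0: P̄ = F·P·Fᵀ + Q = [64 -24; -24 20]
step 0: y = z − H·x̄ = [-23]
step 0: S = H·P̄·Hᵀ + R = [389]
step 0: K = P̄·Hᵀ·S⁻¹ = [136/389; -84/389]
step 0: x' = x̄ + K·y = [-1961/389, -402/389]
step 0: P' = (I − K·H)·P̄ = [6400/389 2088/389; 2088/389 724/389]
step 1: x̄ = F·x = [7089/389, -3922/389]
step 1: P̄ = F·P·Fᵀ + Q = [102089/389 -50928/389; -50928/389 27156/389]
step 1: y = z − H·x̄ = [-19633/389]
step 1: S = H·P̄·Hᵀ + R = [652450/389]
step 1: K = P̄·Hᵀ·S⁻¹ = [254873/652450; -66198/326225]
step 1: x' = x̄ + K·y = [-973531/652450, 51956/326225]
step 1: P' = (I − K·H)·P̄ = [4235789/652450 663486/326225; 663486/326225 243228/326225]
step 2: x̄ = F·x = [2608857/652450, -973531/326225]
step 2: P̄ = F·P·Fᵀ + Q = [67038151/652450 -16688283/326225; -16688283/326225 9776478/326225]
step 2: y = z − H·x̄ = [-9102493/652450]
step 2: S = H·P̄·Hᵀ + R = [443926601/652450]
step 2: K = P̄·Hᵀ·S⁻¹ = [167167849/443926601; -92035434/443926601]
step 2: x' = x̄ + K·y = [-557135650/443926601, -40770514/443926601]
step 2: P' = (I − K·H)·P̄ = [2781713191/443926601 871515114/443926601; 871515114/443926601 321183516/443926601]

step 0: x' = [-1961/389, -402/389], P' = [6400/389 2088/389; 2088/389 724/389]
step 1: x' = [-973531/652450, 51956/326225], P' = [4235789/652450 663486/326225; 663486/326225 243228/326225]
step 2: x' = [-557135650/443926601, -40770514/443926601], P' = [2781713191/443926601 871515114/443926601; 871515114/443926601 321183516/443926601]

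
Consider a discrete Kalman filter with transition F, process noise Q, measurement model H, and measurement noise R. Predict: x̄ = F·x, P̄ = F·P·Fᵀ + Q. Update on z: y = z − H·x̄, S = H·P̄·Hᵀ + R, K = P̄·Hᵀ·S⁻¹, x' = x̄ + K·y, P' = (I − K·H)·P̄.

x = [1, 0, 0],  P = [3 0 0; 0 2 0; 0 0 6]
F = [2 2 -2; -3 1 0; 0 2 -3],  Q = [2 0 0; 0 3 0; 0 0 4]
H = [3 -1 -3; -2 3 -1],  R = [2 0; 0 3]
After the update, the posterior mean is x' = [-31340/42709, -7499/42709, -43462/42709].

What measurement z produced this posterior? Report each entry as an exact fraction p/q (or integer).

x̄ = F·x = [2, -3, 0]
P̄ = F·P·Fᵀ + Q = [46 -14 44; -14 32 4; 44 4 66]
S = H·P̄·Hᵀ + R = [358 -228; -228 861]
K = P̄·Hᵀ·S⁻¹ = [-3894/42709 -29582/128127; -7781/42709 3892/42709; -15441/42709 -33398/128127]
x' − x̄ = [-116758/42709, 120628/42709, -43462/42709] = K·y
y = (KᵀK)⁻¹·Kᵀ·(x' − x̄) = [-8, 15]
z = y + H·x̄ = [-8, 15] + [9, -13] = [1, 2]

z = [1, 2]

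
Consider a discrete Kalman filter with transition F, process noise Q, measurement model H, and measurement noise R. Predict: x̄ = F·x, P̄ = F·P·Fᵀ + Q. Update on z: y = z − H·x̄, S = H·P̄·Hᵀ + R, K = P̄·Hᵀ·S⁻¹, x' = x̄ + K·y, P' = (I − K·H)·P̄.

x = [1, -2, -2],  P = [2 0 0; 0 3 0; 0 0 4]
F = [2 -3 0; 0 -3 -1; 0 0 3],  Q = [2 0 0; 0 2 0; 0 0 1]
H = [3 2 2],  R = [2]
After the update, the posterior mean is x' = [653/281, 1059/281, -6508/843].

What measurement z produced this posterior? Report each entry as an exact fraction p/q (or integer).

x̄ = F·x = [8, 8, -6]
P̄ = F·P·Fᵀ + Q = [37 27 0; 27 33 -12; 0 -12 37]
S = H·P̄·Hᵀ + R = [843]
K = P̄·Hᵀ·S⁻¹ = [55/281; 41/281; 50/843]
x' − x̄ = [-1595/281, -1189/281, -1450/843] = K·y
y = (KᵀK)⁻¹·Kᵀ·(x' − x̄) = [-29]
z = y + H·x̄ = [-29] + [28] = [-1]

z = [-1]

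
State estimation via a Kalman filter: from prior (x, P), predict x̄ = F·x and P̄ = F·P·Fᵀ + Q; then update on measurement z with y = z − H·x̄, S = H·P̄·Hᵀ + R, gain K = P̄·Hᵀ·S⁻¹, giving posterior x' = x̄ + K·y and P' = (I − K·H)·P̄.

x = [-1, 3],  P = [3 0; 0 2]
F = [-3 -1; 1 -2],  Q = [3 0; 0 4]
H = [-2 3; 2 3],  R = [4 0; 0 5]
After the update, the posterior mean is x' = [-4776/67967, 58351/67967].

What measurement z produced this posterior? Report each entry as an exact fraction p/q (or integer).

x̄ = F·x = [0, -7]
P̄ = F·P·Fᵀ + Q = [32 -5; -5 15]
S = H·P̄·Hᵀ + R = [327 7; 7 208]
K = P̄·Hᵀ·S⁻¹ = [-16775/67967 16576/67967; 11195/67967 11060/67967]
x' − x̄ = [-4776/67967, 534120/67967] = K·y
y = (KᵀK)⁻¹·Kᵀ·(x' − x̄) = [24, 24]
z = y + H·x̄ = [24, 24] + [-21, -21] = [3, 3]

z = [3, 3]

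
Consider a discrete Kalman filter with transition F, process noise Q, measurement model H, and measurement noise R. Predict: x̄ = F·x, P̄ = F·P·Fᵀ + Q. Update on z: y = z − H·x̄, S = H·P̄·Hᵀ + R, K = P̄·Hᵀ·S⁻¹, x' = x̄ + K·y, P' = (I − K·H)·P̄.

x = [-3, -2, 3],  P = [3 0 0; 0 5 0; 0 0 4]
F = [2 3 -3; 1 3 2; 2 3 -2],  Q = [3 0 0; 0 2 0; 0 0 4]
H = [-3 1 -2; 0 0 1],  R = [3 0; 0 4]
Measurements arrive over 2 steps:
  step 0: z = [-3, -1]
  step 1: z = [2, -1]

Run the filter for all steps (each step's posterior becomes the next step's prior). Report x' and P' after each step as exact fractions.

step 0: x̄ = F·x = [-21, -3, -18]
step 0: P̄ = F·P·Fᵀ + Q = [96 27 81; 27 66 35; 81 35 77]
step 0: y = z − H·x̄ = [-99, 17]
step 0: S = H·P̄·Hᵀ + R = [1911 -362; -362 81]
step 0: K = P̄·Hᵀ·S⁻¹ = [-4941/23747 1665/23747; 5785/23747 36115/23747; -1448/23747 16103/23747]
step 0: x' = x̄ + K·y = [18777/23747, -30001/23747, -10343/23747]
step 0: P' = (I − K·H)·P̄ = [54804/23747 162909/23747 6660/23747; 162909/23747 795002/23747 144460/23747; 6660/23747 144460/23747 64412/23747]
step 1: x̄ = F·x = [-21420/23747, -91912/23747, -31763/23747]
step 1: P̄ = F·P·Fᵀ + Q = [7299891/23747 7917615/23747 7482114/23747; 7917615/23747 10252578/23747 8486479/23747; 7482114/23747 8486479/23747 7894978/23747]
step 1: y = z − H·x̄ = [11620/23747, 8016/23747]
step 1: S = H·P̄·Hᵀ + R = [115936512/23747 -29749819/23747; -29749819/23747 7989966/23747]
step 1: K = P̄·Hᵀ·S⁻¹ = [-365869530/1738200973 265441122/1738200973; 378623933/1738200973 3255983759/1738200973; -118999276/1738200973 1274454925/1738200973]
step 1: x' = x̄ + K·y = [-1657299564/1738200973, -5443296076/1738200973, -1952971677/1738200973]
step 1: P' = (I − K·H)·P̄ = [4718610765/1738200973 15181752681/1738200973 1061764488/1738200973; 15181752681/1738200973 72728999914/1738200973 13023935036/1738200973; 1061764488/1738200973 13023935036/1738200973 5097819700/1738200973]

step 0: x' = [18777/23747, -30001/23747, -10343/23747], P' = [54804/23747 162909/23747 6660/23747; 162909/23747 795002/23747 144460/23747; 6660/23747 144460/23747 64412/23747]
step 1: x' = [-1657299564/1738200973, -5443296076/1738200973, -1952971677/1738200973], P' = [4718610765/1738200973 15181752681/1738200973 1061764488/1738200973; 15181752681/1738200973 72728999914/1738200973 13023935036/1738200973; 1061764488/1738200973 13023935036/1738200973 5097819700/1738200973]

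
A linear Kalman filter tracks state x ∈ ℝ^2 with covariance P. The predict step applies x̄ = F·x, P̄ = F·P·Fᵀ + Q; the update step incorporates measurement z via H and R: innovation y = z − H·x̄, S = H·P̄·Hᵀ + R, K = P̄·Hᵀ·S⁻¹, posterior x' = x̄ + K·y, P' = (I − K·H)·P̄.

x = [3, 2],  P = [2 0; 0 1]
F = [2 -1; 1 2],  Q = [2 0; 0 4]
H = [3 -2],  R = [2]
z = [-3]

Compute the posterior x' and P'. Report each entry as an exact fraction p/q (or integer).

x' = [439/117, 833/117]
P' = [446/117 640/117; 640/117 974/117]

x̄ = F·x = [4, 7]
P̄ = F·P·Fᵀ + Q = [11 2; 2 10]
y = z − H·x̄ = [-1]
S = H·P̄·Hᵀ + R = [117]
K = P̄·Hᵀ·S⁻¹ = [29/117; -14/117]
x' = x̄ + K·y = [439/117, 833/117]
P' = (I − K·H)·P̄ = [446/117 640/117; 640/117 974/117]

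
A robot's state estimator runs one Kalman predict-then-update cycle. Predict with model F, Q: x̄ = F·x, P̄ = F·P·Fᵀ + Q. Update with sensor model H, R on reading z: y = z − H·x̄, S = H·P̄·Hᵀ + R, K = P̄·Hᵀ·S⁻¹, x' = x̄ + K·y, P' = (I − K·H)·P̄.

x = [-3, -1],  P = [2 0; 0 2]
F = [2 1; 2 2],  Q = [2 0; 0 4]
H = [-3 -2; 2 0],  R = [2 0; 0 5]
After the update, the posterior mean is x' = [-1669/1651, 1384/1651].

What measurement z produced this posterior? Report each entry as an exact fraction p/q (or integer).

z = [1, -3]

x̄ = F·x = [-7, -8]
P̄ = F·P·Fᵀ + Q = [12 12; 12 20]
S = H·P̄·Hᵀ + R = [334 -120; -120 53]
K = P̄·Hᵀ·S⁻¹ = [-150/1651 408/1651; -574/1651 -552/1651]
x' − x̄ = [9888/1651, 14592/1651] = K·y
y = (KᵀK)⁻¹·Kᵀ·(x' − x̄) = [-36, 11]
z = y + H·x̄ = [-36, 11] + [37, -14] = [1, -3]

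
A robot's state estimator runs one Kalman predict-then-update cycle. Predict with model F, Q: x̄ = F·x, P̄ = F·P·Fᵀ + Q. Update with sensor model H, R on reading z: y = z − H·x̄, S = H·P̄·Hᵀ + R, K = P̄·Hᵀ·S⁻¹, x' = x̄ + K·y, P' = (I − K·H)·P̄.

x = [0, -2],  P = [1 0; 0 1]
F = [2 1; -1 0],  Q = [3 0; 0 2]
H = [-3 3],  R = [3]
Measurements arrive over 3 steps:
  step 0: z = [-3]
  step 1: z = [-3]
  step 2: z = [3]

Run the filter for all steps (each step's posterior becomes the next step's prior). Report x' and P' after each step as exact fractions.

step 0: x̄ = F·x = [-2, 0]
step 0: P̄ = F·P·Fᵀ + Q = [8 -2; -2 3]
step 0: y = z − H·x̄ = [-9]
step 0: S = H·P̄·Hᵀ + R = [138]
step 0: K = P̄·Hᵀ·S⁻¹ = [-5/23; 5/46]
step 0: x' = x̄ + K·y = [-1/23, -45/46]
step 0: P' = (I − K·H)·P̄ = [34/23 29/23; 29/23 63/46]
step 1: x̄ = F·x = [-49/46, 1/23]
step 1: P̄ = F·P·Fᵀ + Q = [705/46 -97/23; -97/23 80/23]
step 1: y = z − H·x̄ = [-291/46]
step 1: S = H·P̄·Hᵀ + R = [11415/46]
step 1: K = P̄·Hᵀ·S⁻¹ = [-899/3805; 354/3805]
step 1: x' = x̄ + K·y = [1634/3805, -2074/3805]
step 1: P' = (I − K·H)·P̄ = [5607/3805 4708/3805; 4708/3805 5062/3805]
step 2: x̄ = F·x = [1194/3805, -1634/3805]
step 2: P̄ = F·P·Fᵀ + Q = [57737/3805 -15922/3805; -15922/3805 13217/3805]
step 2: y = z − H·x̄ = [19899/3805]
step 2: S = H·P̄·Hᵀ + R = [936597/3805]
step 2: K = P̄·Hᵀ·S⁻¹ = [-73659/312199; 29139/312199]
step 2: x' = x̄ + K·y = [-287247/312199, 18319/312199]
step 2: P' = (I − K·H)·P̄ = [459524/312199 385865/312199; 385865/312199 415004/312199]

step 0: x' = [-1/23, -45/46], P' = [34/23 29/23; 29/23 63/46]
step 1: x' = [1634/3805, -2074/3805], P' = [5607/3805 4708/3805; 4708/3805 5062/3805]
step 2: x' = [-287247/312199, 18319/312199], P' = [459524/312199 385865/312199; 385865/312199 415004/312199]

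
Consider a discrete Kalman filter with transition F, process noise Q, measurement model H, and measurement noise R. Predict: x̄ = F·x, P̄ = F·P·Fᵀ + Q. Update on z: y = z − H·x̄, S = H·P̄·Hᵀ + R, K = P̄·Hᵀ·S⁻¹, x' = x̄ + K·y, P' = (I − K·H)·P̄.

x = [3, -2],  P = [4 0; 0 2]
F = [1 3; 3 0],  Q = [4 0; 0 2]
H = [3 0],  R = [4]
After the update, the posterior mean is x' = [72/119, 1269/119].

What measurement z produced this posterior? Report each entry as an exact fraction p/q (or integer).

z = [2]

x̄ = F·x = [-3, 9]
P̄ = F·P·Fᵀ + Q = [26 12; 12 38]
S = H·P̄·Hᵀ + R = [238]
K = P̄·Hᵀ·S⁻¹ = [39/119; 18/119]
x' − x̄ = [429/119, 198/119] = K·y
y = (KᵀK)⁻¹·Kᵀ·(x' − x̄) = [11]
z = y + H·x̄ = [11] + [-9] = [2]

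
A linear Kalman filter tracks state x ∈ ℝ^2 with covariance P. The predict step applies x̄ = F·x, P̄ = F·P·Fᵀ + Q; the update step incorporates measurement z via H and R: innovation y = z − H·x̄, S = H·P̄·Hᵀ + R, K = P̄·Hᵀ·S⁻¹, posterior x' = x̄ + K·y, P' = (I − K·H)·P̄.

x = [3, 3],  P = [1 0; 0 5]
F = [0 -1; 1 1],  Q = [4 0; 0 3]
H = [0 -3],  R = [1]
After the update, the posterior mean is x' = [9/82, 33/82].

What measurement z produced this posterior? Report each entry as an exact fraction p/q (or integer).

x̄ = F·x = [-3, 6]
P̄ = F·P·Fᵀ + Q = [9 -5; -5 9]
S = H·P̄·Hᵀ + R = [82]
K = P̄·Hᵀ·S⁻¹ = [15/82; -27/82]
x' − x̄ = [255/82, -459/82] = K·y
y = (KᵀK)⁻¹·Kᵀ·(x' − x̄) = [17]
z = y + H·x̄ = [17] + [-18] = [-1]

z = [-1]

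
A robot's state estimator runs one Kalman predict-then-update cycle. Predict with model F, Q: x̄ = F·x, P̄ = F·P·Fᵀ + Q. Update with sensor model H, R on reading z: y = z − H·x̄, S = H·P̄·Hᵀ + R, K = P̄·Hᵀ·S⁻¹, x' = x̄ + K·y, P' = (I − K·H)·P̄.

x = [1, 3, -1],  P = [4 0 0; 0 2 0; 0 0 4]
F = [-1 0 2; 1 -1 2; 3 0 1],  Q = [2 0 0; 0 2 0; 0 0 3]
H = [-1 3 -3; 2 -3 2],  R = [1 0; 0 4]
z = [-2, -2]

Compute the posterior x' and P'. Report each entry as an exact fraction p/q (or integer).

x' = [-4273/1199, -2744/1199, -529/1199]
P' = [15562/1199 18444/1199 13118/1199; 18444/1199 26056/1199 19960/1199; 13118/1199 19960/1199 15817/1199]

x̄ = F·x = [-3, -4, 2]
P̄ = F·P·Fᵀ + Q = [22 12 -4; 12 24 20; -4 20 43]
y = z − H·x̄ = [13, -12]
S = H·P̄·Hᵀ + R = [170 -78; -78 64]
K = P̄·Hᵀ·S⁻¹ = [416/1199 507/1199; -156/1199 -340/1199; -689/1199 -1005/2398]
x' = x̄ + K·y = [-4273/1199, -2744/1199, -529/1199]
P' = (I − K·H)·P̄ = [15562/1199 18444/1199 13118/1199; 18444/1199 26056/1199 19960/1199; 13118/1199 19960/1199 15817/1199]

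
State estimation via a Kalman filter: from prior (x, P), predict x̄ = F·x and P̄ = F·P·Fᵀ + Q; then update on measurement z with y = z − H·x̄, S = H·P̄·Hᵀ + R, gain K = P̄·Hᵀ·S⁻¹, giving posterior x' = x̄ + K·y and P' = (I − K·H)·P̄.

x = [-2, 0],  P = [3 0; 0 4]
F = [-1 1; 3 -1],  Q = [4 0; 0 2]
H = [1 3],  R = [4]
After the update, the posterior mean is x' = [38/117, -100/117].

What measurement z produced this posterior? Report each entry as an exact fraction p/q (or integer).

x̄ = F·x = [2, -6]
P̄ = F·P·Fᵀ + Q = [11 -13; -13 33]
S = H·P̄·Hᵀ + R = [234]
K = P̄·Hᵀ·S⁻¹ = [-14/117; 43/117]
x' − x̄ = [-196/117, 602/117] = K·y
y = (KᵀK)⁻¹·Kᵀ·(x' − x̄) = [14]
z = y + H·x̄ = [14] + [-16] = [-2]

z = [-2]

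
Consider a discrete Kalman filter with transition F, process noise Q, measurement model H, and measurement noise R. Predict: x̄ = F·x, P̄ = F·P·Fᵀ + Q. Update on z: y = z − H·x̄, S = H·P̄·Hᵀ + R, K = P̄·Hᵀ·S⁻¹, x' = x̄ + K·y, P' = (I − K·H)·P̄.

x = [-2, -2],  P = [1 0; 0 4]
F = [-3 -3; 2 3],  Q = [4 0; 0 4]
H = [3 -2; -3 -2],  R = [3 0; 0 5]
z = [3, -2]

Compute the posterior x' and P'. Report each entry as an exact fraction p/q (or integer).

x̄ = F·x = [12, -10]
P̄ = F·P·Fᵀ + Q = [49 -42; -42 44]
y = z − H·x̄ = [-53, 14]
S = H·P̄·Hᵀ + R = [1124 -265; -265 118]
K = P̄·Hᵀ·S⁻¹ = [10563/62407 -9597/62407; -15182/62407 -13998/62407]
x' = x̄ + K·y = [54687/62407, -15396/62407]
P' = (I − K·H)·P̄ = [13279/62407 4074/62407; 4074/62407 28884/62407]

x' = [54687/62407, -15396/62407]
P' = [13279/62407 4074/62407; 4074/62407 28884/62407]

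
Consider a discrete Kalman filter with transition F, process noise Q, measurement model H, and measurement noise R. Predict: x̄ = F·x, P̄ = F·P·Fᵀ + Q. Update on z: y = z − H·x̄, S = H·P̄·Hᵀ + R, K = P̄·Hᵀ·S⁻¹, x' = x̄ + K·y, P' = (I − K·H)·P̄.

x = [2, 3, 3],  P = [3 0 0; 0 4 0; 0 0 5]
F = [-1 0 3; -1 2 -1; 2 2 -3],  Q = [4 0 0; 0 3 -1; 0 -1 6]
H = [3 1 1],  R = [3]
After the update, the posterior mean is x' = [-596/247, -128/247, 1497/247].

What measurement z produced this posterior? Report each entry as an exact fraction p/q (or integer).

z = [-2]

x̄ = F·x = [7, 1, 1]
P̄ = F·P·Fᵀ + Q = [52 -12 -51; -12 27 24; -51 24 79]
S = H·P̄·Hᵀ + R = [247]
K = P̄·Hᵀ·S⁻¹ = [93/247; 15/247; -50/247]
x' − x̄ = [-2325/247, -375/247, 1250/247] = K·y
y = (KᵀK)⁻¹·Kᵀ·(x' − x̄) = [-25]
z = y + H·x̄ = [-25] + [23] = [-2]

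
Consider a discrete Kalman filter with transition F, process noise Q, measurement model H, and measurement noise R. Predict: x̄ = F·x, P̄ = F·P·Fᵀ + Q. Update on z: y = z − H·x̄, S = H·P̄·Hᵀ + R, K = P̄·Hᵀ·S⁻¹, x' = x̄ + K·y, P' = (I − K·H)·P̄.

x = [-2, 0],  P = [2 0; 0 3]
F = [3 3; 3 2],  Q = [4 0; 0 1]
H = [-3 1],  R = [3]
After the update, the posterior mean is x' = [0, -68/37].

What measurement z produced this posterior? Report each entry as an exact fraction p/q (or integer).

z = [-2]

x̄ = F·x = [-6, -6]
P̄ = F·P·Fᵀ + Q = [49 36; 36 31]
S = H·P̄·Hᵀ + R = [259]
K = P̄·Hᵀ·S⁻¹ = [-3/7; -11/37]
x' − x̄ = [6, 154/37] = K·y
y = (KᵀK)⁻¹·Kᵀ·(x' − x̄) = [-14]
z = y + H·x̄ = [-14] + [12] = [-2]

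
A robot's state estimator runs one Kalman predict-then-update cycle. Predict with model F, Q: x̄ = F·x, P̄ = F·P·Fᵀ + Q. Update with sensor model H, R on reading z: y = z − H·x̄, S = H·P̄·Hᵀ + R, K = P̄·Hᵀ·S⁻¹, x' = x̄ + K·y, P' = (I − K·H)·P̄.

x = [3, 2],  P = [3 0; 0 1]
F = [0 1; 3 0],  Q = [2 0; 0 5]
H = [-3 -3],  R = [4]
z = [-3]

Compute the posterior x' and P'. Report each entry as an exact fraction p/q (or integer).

x̄ = F·x = [2, 9]
P̄ = F·P·Fᵀ + Q = [3 0; 0 32]
y = z − H·x̄ = [30]
S = H·P̄·Hᵀ + R = [319]
K = P̄·Hᵀ·S⁻¹ = [-9/319; -96/319]
x' = x̄ + K·y = [368/319, -9/319]
P' = (I − K·H)·P̄ = [876/319 -864/319; -864/319 992/319]

x' = [368/319, -9/319]
P' = [876/319 -864/319; -864/319 992/319]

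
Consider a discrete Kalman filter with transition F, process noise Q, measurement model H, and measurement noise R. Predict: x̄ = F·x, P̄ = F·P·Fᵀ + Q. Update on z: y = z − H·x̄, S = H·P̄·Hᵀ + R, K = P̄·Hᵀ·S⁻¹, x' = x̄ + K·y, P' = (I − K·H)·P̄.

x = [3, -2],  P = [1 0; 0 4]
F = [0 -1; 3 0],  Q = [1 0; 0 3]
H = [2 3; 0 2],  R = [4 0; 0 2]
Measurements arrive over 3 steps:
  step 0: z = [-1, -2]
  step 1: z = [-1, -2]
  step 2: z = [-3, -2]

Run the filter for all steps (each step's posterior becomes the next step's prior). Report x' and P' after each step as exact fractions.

step 0: x' = [154/177, -45/59], P' = [260/177 -30/59; -30/59 24/59]
step 1: x' = [16223/27589, -22141/27589], P' = [20885/27589 -6894/27589; -6894/27589 8664/27589]
step 2: x' = [577171/1956995, -407457/391399], P' = [1482307/1956995 -97938/391399; -97938/391399 122196/391399]

step 0: x̄ = F·x = [2, 9]
step 0: P̄ = F·P·Fᵀ + Q = [5 0; 0 12]
step 0: y = z − H·x̄ = [-32, -20]
step 0: S = H·P̄·Hᵀ + R = [132 72; 72 50]
step 0: K = P̄·Hᵀ·S⁻¹ = [125/354 -30/59; 3/59 24/59]
step 0: x' = x̄ + K·y = [154/177, -45/59]
step 0: P' = (I − K·H)·P̄ = [260/177 -30/59; -30/59 24/59]
step 1: x̄ = F·x = [45/59, 154/59]
step 1: P̄ = F·P·Fᵀ + Q = [83/59 90/59; 90/59 957/59]
step 1: y = z − H·x̄ = [-611/59, -426/59]
step 1: S = H·P̄·Hᵀ + R = [10261/59 6102/59; 6102/59 3946/59]
step 1: K = P̄·Hᵀ·S⁻¹ = [5272/27589 -6894/27589; 3051/27589 8664/27589]
step 1: x' = x̄ + K·y = [16223/27589, -22141/27589]
step 1: P' = (I − K·H)·P̄ = [20885/27589 -6894/27589; -6894/27589 8664/27589]
step 2: x̄ = F·x = [22141/27589, 48669/27589]
step 2: P̄ = F·P·Fᵀ + Q = [36253/27589 20682/27589; 20682/27589 270732/27589]
step 2: y = z − H·x̄ = [-273056/27589, -152516/27589]
step 2: S = H·P̄·Hᵀ + R = [2940140/27589 1707120/27589; 1707120/27589 1138106/27589]
step 2: K = P̄·Hᵀ·S⁻¹ = [373886/1956995 -97938/391399; 42678/391399 122196/391399]
step 2: x' = x̄ + K·y = [577171/1956995, -407457/391399]
step 2: P' = (I − K·H)·P̄ = [1482307/1956995 -97938/391399; -97938/391399 122196/391399]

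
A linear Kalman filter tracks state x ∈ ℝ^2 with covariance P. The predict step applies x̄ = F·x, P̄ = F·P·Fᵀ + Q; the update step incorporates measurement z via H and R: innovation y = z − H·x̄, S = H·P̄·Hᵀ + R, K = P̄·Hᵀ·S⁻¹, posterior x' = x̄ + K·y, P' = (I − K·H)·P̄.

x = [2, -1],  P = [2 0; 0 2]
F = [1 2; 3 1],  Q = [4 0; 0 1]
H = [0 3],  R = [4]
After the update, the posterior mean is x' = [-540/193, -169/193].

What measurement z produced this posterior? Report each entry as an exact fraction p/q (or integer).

z = [-3]

x̄ = F·x = [0, 5]
P̄ = F·P·Fᵀ + Q = [14 10; 10 21]
S = H·P̄·Hᵀ + R = [193]
K = P̄·Hᵀ·S⁻¹ = [30/193; 63/193]
x' − x̄ = [-540/193, -1134/193] = K·y
y = (KᵀK)⁻¹·Kᵀ·(x' − x̄) = [-18]
z = y + H·x̄ = [-18] + [15] = [-3]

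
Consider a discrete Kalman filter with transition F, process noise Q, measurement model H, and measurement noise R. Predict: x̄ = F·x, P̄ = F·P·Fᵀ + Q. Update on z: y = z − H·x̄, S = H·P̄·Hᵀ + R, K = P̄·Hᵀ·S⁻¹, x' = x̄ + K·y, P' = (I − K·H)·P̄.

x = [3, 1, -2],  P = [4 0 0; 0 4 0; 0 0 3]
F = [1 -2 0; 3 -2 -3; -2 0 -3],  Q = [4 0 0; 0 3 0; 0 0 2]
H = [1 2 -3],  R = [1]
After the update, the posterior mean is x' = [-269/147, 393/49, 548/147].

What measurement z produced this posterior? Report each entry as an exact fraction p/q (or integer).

z = [3]

x̄ = F·x = [1, 13, 0]
P̄ = F·P·Fᵀ + Q = [24 28 -8; 28 82 3; -8 3 45]
S = H·P̄·Hᵀ + R = [882]
K = P̄·Hᵀ·S⁻¹ = [52/441; 61/294; -137/882]
x' − x̄ = [-416/147, -244/49, 548/147] = K·y
y = (KᵀK)⁻¹·Kᵀ·(x' − x̄) = [-24]
z = y + H·x̄ = [-24] + [27] = [3]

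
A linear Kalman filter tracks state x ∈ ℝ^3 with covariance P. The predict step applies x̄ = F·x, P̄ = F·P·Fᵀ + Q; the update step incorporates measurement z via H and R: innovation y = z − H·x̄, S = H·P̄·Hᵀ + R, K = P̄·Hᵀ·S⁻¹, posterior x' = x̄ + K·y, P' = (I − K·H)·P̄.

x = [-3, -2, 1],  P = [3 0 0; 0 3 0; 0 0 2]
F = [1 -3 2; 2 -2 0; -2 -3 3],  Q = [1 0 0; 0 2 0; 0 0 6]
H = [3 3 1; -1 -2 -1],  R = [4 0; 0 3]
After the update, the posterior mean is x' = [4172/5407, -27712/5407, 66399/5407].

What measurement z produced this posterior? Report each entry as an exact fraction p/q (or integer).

x̄ = F·x = [5, -2, 15]
P̄ = F·P·Fᵀ + Q = [39 24 33; 24 26 6; 33 6 63]
S = H·P̄·Hᵀ + R = [1318 -714; -714 395]
K = P̄·Hᵀ·S⁻¹ = [1005/5407 174/5407; 1536/5407 1654/5407; -3006/5407 -6912/5407]
x' − x̄ = [-22863/5407, -16898/5407, -14706/5407] = K·y
y = (KᵀK)⁻¹·Kᵀ·(x' − x̄) = [-25, 13]
z = y + H·x̄ = [-25, 13] + [24, -16] = [-1, -3]

z = [-1, -3]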